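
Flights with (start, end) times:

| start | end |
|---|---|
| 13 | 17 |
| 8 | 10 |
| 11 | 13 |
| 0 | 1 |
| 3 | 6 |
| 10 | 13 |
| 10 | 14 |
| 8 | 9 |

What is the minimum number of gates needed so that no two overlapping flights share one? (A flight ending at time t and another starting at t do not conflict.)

3

Events (time:±→running): 0:+→1 1:-→0 3:+→1 6:-→0 8:+→1 8:+→2 9:-→1 10:-→0 10:+→1 10:+→2 11:+→3 … peak 3.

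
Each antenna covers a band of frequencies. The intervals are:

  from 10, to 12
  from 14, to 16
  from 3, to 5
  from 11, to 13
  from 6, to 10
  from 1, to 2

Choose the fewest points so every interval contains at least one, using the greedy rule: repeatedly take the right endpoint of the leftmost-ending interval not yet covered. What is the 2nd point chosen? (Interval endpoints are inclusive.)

Process intervals by earliest right end; each time one isn't hit yet, stab at its right endpoint.
Sorted: [1,2] [3,5] [6,10] [10,12] [11,13] [14,16]
{[1,2]} hit by 2; {[3,5]} hit by 5; {[6,10],[10,12]} hit by 10; {[11,13]} hit by 13; {[14,16]} hit by 16.
Points: 2, 5, 10, 13, 16 (5 total).

5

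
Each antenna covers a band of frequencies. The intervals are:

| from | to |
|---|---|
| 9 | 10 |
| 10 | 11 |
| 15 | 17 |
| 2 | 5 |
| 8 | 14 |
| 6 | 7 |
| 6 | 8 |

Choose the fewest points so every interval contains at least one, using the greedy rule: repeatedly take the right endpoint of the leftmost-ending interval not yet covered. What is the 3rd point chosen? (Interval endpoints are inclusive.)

10

Sorted: [2,5] [6,7] [6,8] [9,10] [10,11] [8,14] [15,17]
{[2,5]} hit by 5; {[6,7],[6,8]} hit by 7; {[9,10],[10,11],[8,14]} hit by 10; {[15,17]} hit by 17.
Points: 5, 7, 10, 17 (4 total).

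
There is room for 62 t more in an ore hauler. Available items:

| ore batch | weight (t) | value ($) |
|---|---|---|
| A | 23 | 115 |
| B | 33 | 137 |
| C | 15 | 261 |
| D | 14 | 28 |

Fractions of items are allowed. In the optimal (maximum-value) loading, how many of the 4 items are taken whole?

Ratios (sorted): C 17.40, A 5.00, B 4.15, D 2.00
take C (15 @ 261); take A (23 @ 115); take 24/33 of B → 99.64. Capacity used 62/62.
2 item(s) taken whole; one partial (take 24/33 of B).

2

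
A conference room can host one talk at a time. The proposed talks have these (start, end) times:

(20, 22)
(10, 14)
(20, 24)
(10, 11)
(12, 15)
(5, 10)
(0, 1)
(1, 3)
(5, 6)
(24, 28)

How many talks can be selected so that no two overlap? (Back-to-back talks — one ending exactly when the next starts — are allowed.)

Greedy by earliest finish: after sorting by end time, pick each interval compatible with the last pick.
Sorted by end: (0,1)  (1,3)  (5,6)  (5,10)  (10,11)  (10,14)  (12,15)  (20,22)  (20,24)  (24,28)
take (0,1); take (1,3); take (5,6); skip (5,10); take (10,11); take (12,15); take (20,22); take (24,28).
Selected 7 talks.

7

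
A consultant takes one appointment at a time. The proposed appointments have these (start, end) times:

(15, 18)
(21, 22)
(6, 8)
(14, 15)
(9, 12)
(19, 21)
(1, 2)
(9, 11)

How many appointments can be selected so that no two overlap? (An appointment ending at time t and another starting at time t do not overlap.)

7

Sorted by end: (1,2)  (6,8)  (9,11)  (9,12)  (14,15)  (15,18)  (19,21)  (21,22)
take (1,2); take (6,8); take (9,11); skip (9,12); take (14,15); take (15,18); take (19,21); take (21,22).
Selected 7 appointments.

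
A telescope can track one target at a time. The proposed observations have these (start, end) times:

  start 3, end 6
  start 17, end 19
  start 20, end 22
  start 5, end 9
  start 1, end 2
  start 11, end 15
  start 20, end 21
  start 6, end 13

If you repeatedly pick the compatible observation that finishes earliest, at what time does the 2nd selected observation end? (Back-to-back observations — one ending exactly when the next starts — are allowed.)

6

Greedy by earliest finish: after sorting by end time, pick each interval compatible with the last pick.
By end time: (1,2), (3,6), (5,9), (6,13), (11,15), (17,19), (20,21), (20,22).
Pick (1,2); next start ≥ 2 → (3,6); next start ≥ 6 → (6,13); next start ≥ 13 → (17,19); next start ≥ 19 → (20,21).
Selected: (1,2) (3,6) (6,13) (17,19) (20,21)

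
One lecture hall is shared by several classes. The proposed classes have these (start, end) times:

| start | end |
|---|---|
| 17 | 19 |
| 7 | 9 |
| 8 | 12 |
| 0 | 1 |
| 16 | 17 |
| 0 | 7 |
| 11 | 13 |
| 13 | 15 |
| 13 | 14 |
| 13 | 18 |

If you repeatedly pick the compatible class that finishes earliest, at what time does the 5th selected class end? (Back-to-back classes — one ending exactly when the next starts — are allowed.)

Sort by end time and greedily take each interval whose start is ≥ the last chosen end.
By end time: (0,1), (0,7), (7,9), (8,12), (11,13), (13,14), (13,15), (16,17), (13,18), (17,19).
Pick (0,1); next start ≥ 1 → (7,9); next start ≥ 9 → (11,13); next start ≥ 13 → (13,14); next start ≥ 14 → (16,17); next start ≥ 17 → (17,19).
Selected: (0,1) (7,9) (11,13) (13,14) (16,17) (17,19)

17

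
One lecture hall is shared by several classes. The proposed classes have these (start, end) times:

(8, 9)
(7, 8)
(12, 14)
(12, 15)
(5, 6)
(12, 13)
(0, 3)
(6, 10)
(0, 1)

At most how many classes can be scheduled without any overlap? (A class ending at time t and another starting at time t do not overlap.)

Greedy by earliest finish: after sorting by end time, pick each interval compatible with the last pick.
By end time: (0,1), (0,3), (5,6), (7,8), (8,9), (6,10), (12,13), (12,14), (12,15).
Pick (0,1); next start ≥ 1 → (5,6); next start ≥ 6 → (7,8); next start ≥ 8 → (8,9); next start ≥ 9 → (12,13).
Selected 5 classes.

5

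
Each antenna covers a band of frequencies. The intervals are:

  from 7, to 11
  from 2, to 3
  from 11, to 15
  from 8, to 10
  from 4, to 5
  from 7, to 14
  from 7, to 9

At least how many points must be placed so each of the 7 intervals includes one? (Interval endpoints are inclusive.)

4

Sorted: [2,3] [4,5] [7,9] [8,10] [7,11] [7,14] [11,15]
{[2,3]} hit by 3; {[4,5]} hit by 5; {[7,9],[8,10],[7,11],[7,14]} hit by 9; {[11,15]} hit by 15.
Points: 3, 5, 9, 15 (4 total).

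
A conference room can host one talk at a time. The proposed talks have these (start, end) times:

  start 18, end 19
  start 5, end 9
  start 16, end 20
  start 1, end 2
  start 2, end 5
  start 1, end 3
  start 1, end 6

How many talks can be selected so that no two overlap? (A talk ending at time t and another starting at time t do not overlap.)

Greedy by earliest finish: after sorting by end time, pick each interval compatible with the last pick.
By end time: (1,2), (1,3), (2,5), (1,6), (5,9), (18,19), (16,20).
Pick (1,2); next start ≥ 2 → (2,5); next start ≥ 5 → (5,9); next start ≥ 9 → (18,19).
Selected 4 talks.

4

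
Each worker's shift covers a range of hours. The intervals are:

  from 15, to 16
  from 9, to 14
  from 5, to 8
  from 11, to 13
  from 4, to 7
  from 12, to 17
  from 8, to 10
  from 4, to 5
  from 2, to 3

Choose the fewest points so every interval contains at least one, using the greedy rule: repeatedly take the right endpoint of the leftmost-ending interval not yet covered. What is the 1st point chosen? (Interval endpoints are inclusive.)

3

Sort by right endpoint; whenever an interval is uncovered, place a point at its right end.
Sorted: [2,3] [4,5] [4,7] [5,8] [8,10] [11,13] [9,14] [15,16] [12,17]
{[2,3]} hit by 3; {[4,5],[4,7],[5,8]} hit by 5; {[8,10]} hit by 10; {[11,13],[9,14]} hit by 13; {[15,16],[12,17]} hit by 16.
Points: 3, 5, 10, 13, 16 (5 total).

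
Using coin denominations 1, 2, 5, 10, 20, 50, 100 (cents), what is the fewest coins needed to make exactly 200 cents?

2

Greedy: take as many of the largest coin as possible, then repeat with the remainder.
200 − 2×100→0
Total coins = 2 = 2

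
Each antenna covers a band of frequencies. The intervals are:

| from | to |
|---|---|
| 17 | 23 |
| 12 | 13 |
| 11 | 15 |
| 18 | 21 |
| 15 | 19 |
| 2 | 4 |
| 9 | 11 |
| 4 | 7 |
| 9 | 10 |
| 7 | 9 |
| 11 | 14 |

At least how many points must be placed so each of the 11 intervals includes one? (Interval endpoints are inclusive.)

Process intervals by earliest right end; each time one isn't hit yet, stab at its right endpoint.
By right end: [2,4]  [4,7]  [7,9]  [9,10]  [9,11]  [12,13]  [11,14]  [11,15]  [15,19]  [18,21]  [17,23]
[2,4] uncovered → point at 4; [7,9] uncovered → point at 9; [12,13] uncovered → point at 13; [15,19] uncovered → point at 19.
Points: 4, 9, 13, 19 (4 total).

4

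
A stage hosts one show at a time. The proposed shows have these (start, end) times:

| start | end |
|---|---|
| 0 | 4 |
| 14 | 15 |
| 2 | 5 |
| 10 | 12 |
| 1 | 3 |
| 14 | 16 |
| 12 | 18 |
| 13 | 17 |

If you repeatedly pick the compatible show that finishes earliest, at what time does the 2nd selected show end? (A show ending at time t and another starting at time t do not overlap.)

12

Sorted by end: (1,3)  (0,4)  (2,5)  (10,12)  (14,15)  (14,16)  (13,17)  (12,18)
take (1,3); skip (0,4); skip (2,5); take (10,12); take (14,15); skip (12,18).
Selected: (1,3) (10,12) (14,15)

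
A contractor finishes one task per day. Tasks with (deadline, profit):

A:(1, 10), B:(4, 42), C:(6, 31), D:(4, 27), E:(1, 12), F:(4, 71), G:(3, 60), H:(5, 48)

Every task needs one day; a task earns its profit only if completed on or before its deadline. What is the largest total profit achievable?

Profit order: F=71 G=60 H=48 B=42 C=31 D=27 E=12 A=10
Assign: F→slot 4, G→slot 3, H→slot 5, B→slot 2, C→slot 6, D→slot 1, E skipped, A skipped.
Slots: [1:D] [2:B] [3:G] [4:F] [5:H] [6:C]
Profit = 27 + 42 + 60 + 71 + 48 + 31 = 279

279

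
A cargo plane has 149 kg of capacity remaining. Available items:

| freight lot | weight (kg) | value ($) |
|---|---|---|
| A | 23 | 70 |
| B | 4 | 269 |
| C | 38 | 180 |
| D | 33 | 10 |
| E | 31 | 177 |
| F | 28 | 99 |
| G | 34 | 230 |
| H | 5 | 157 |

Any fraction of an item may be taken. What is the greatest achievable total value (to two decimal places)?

Order: B (269/4=67.25) > H (157/5=31.40) > G (230/34=6.76) > E (177/31=5.71) > C (180/38=4.74) > F (99/28=3.54) > A (70/23=3.04) > D (10/33=0.30)
Fill: take B (4 @ 269) → take H (5 @ 157) → take G (34 @ 230) → take E (31 @ 177) → take C (38 @ 180) → take F (28 @ 99) → take 9/23 of A → 27.39; 149/149 used.
Total value = 1139.39

1139.39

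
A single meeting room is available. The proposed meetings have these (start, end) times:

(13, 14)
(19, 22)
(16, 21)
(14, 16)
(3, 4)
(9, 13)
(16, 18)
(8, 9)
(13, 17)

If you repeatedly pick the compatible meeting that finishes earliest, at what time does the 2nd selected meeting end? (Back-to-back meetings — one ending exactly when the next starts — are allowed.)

9

Sort by end time and greedily take each interval whose start is ≥ the last chosen end.
By end time: (3,4), (8,9), (9,13), (13,14), (14,16), (13,17), (16,18), (16,21), (19,22).
Pick (3,4); next start ≥ 4 → (8,9); next start ≥ 9 → (9,13); next start ≥ 13 → (13,14); next start ≥ 14 → (14,16); next start ≥ 16 → (16,18); next start ≥ 18 → (19,22).
Selected: (3,4) (8,9) (9,13) (13,14) (14,16) (16,18) (19,22)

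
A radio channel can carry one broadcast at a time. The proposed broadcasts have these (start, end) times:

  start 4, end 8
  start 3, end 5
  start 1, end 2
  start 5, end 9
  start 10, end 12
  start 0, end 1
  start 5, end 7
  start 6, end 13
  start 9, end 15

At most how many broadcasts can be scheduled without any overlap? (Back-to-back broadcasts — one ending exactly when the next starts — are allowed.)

5

Order by finish time; keep every interval that doesn't clash with the previous kept one.
By end time: (0,1), (1,2), (3,5), (5,7), (4,8), (5,9), (10,12), (6,13), (9,15).
Pick (0,1); next start ≥ 1 → (1,2); next start ≥ 2 → (3,5); next start ≥ 5 → (5,7); next start ≥ 7 → (10,12).
Selected 5 broadcasts.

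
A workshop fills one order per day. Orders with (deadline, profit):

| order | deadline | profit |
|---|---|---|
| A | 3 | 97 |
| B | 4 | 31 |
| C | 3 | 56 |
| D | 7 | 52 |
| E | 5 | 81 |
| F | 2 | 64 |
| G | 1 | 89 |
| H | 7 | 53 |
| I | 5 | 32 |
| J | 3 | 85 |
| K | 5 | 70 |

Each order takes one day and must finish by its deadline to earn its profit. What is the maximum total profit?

Profit order: A=97 G=89 J=85 E=81 K=70 F=64 C=56 H=53 D=52 I=32 B=31
Assign: A→slot 3, G→slot 1, J→slot 2, E→slot 5, K→slot 4, F skipped, C skipped, H→slot 7, D→slot 6, I skipped, B skipped.
Slots: [1:G] [2:J] [3:A] [4:K] [5:E] [6:D] [7:H]
Profit = 89 + 85 + 97 + 70 + 81 + 52 + 53 = 527

527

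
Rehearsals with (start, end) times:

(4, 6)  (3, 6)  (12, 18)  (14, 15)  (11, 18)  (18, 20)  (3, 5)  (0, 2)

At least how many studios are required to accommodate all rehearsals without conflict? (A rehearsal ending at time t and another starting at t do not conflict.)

The answer is the maximum number of intervals overlapping at any instant.
Events (time:±→running): 0:+→1 2:-→0 3:+→1 3:+→2 4:+→3 … peak 3.

3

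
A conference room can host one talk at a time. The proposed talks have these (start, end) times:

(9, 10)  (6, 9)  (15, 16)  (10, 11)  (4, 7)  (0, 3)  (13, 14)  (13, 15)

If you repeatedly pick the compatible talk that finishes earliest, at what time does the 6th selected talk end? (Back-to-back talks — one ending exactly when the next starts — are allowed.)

Greedy by earliest finish: after sorting by end time, pick each interval compatible with the last pick.
By end time: (0,3), (4,7), (6,9), (9,10), (10,11), (13,14), (13,15), (15,16).
Pick (0,3); next start ≥ 3 → (4,7); next start ≥ 7 → (9,10); next start ≥ 10 → (10,11); next start ≥ 11 → (13,14); next start ≥ 14 → (15,16).
Selected: (0,3) (4,7) (9,10) (10,11) (13,14) (15,16)

16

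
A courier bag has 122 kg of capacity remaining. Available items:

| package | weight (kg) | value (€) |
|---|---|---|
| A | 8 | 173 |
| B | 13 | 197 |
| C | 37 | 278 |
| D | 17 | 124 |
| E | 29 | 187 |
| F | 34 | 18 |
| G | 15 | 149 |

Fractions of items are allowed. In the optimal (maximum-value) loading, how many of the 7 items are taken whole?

Greedy by value/weight ratio, highest first.
Order: A (173/8=21.62) > B (197/13=15.15) > G (149/15=9.93) > C (278/37=7.51) > D (124/17=7.29) > E (187/29=6.45) > F (18/34=0.53)
Fill: take A (8 @ 173) → take B (13 @ 197) → take G (15 @ 149) → take C (37 @ 278) → take D (17 @ 124) → take E (29 @ 187) → take 3/34 of F → 1.59; 122/122 used.
6 item(s) taken whole; one partial (take 3/34 of F).

6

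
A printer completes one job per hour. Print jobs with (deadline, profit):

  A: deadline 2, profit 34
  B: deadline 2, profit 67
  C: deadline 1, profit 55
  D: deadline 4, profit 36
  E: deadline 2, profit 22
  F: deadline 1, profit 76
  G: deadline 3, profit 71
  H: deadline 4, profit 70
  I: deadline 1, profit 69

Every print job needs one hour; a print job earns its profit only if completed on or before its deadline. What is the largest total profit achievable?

284

Take jobs in profit order; each goes to the latest open slot no later than its deadline.
By profit: F(d1,76), G(d3,71), H(d4,70), I(d1,69), B(d2,67), C(d1,55), D(d4,36), A(d2,34), E(d2,22)
F→slot 1; G→slot 3; H→slot 4; I skipped; B→slot 2; C skipped; D skipped; A skipped; E skipped.
Profit = 76 + 67 + 71 + 70 = 284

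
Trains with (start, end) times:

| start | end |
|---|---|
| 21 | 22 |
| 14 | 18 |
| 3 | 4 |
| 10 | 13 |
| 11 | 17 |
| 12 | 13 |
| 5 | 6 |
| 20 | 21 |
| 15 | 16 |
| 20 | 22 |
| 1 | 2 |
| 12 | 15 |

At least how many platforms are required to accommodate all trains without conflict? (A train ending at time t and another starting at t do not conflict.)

The answer is the maximum number of intervals overlapping at any instant.
Events (time:±→running): 1:+→1 2:-→0 3:+→1 4:-→0 5:+→1 6:-→0 10:+→1 11:+→2 12:+→3 12:+→4 … peak 4.

4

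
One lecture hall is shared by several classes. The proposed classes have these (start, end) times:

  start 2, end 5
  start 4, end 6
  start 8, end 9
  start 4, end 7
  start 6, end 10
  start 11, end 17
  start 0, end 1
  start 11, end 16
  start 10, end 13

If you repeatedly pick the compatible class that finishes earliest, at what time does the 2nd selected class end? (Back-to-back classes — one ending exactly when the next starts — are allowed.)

Sorted by end: (0,1)  (2,5)  (4,6)  (4,7)  (8,9)  (6,10)  (10,13)  (11,16)  (11,17)
take (0,1); take (2,5); skip (4,7); take (8,9); skip (6,10); take (10,13).
Selected: (0,1) (2,5) (8,9) (10,13)

5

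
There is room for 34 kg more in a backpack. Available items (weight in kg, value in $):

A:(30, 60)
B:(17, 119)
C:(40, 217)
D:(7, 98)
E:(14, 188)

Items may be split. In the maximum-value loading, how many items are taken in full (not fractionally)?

2

Sort by value per unit weight and fill in that order.
Order: D (98/7=14.00) > E (188/14=13.43) > B (119/17=7.00) > C (217/40=5.42) > A (60/30=2.00)
Fill: take D (7 @ 98) → take E (14 @ 188) → take 13/17 of B → 91.00; 34/34 used.
2 item(s) taken whole; one partial (take 13/17 of B).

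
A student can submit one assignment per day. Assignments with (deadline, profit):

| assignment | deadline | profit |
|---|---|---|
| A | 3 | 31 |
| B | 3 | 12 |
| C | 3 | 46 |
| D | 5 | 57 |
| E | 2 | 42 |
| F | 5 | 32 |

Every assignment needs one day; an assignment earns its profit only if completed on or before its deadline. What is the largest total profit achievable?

By profit: D(d5,57), C(d3,46), E(d2,42), F(d5,32), A(d3,31), B(d3,12)
D→slot 5; C→slot 3; E→slot 2; F→slot 4; A→slot 1; B skipped.
Profit = 31 + 42 + 46 + 32 + 57 = 208

208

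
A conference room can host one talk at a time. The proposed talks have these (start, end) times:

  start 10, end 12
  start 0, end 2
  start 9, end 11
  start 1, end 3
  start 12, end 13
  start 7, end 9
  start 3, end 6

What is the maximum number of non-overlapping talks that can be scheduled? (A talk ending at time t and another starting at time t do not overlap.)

5

Greedy by earliest finish: after sorting by end time, pick each interval compatible with the last pick.
Sorted by end: (0,2)  (1,3)  (3,6)  (7,9)  (9,11)  (10,12)  (12,13)
take (0,2); take (3,6); take (7,9); take (9,11); skip (10,12); take (12,13).
Selected 5 talks.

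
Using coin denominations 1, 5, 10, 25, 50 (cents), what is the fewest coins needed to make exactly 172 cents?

172 = 3×50 + 2×10 + 2×1
Total coins = 3 + 2 + 2 = 7

7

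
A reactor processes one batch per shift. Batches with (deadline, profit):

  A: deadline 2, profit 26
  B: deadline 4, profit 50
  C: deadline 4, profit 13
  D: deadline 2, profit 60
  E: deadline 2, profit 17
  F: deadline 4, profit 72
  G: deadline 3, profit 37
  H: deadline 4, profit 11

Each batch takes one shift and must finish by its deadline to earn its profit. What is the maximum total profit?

Take jobs in profit order; each goes to the latest open slot no later than its deadline.
By profit: F(d4,72), D(d2,60), B(d4,50), G(d3,37), A(d2,26), E(d2,17), C(d4,13), H(d4,11)
F→slot 4; D→slot 2; B→slot 3; G→slot 1; A skipped; E skipped; C skipped; H skipped.
Profit = 37 + 60 + 50 + 72 = 219

219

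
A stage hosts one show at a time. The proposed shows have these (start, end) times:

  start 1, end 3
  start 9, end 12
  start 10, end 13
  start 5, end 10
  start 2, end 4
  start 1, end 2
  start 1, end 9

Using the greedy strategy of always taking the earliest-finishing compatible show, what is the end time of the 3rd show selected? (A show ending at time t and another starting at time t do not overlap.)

10

Sorted by end: (1,2)  (1,3)  (2,4)  (1,9)  (5,10)  (9,12)  (10,13)
take (1,2); take (2,4); take (5,10); take (10,13).
Selected: (1,2) (2,4) (5,10) (10,13)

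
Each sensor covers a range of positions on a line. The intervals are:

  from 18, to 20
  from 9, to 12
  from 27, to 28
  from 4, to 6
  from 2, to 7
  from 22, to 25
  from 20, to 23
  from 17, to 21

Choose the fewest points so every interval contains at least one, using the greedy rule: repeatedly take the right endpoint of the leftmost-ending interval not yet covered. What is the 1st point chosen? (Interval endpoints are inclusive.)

6

Process intervals by earliest right end; each time one isn't hit yet, stab at its right endpoint.
By right end: [4,6]  [2,7]  [9,12]  [18,20]  [17,21]  [20,23]  [22,25]  [27,28]
[4,6] uncovered → point at 6; [9,12] uncovered → point at 12; [18,20] uncovered → point at 20; [22,25] uncovered → point at 25; [27,28] uncovered → point at 28.
Points: 6, 12, 20, 25, 28 (5 total).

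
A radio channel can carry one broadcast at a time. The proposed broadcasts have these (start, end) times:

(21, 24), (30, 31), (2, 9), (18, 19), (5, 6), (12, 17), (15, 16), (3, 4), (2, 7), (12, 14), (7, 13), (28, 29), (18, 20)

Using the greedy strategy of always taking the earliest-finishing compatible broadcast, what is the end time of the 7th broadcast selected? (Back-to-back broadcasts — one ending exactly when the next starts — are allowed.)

Order by finish time; keep every interval that doesn't clash with the previous kept one.
By end time: (3,4), (5,6), (2,7), (2,9), (7,13), (12,14), (15,16), (12,17), (18,19), (18,20), (21,24), (28,29), (30,31).
Pick (3,4); next start ≥ 4 → (5,6); next start ≥ 6 → (7,13); next start ≥ 13 → (15,16); next start ≥ 16 → (18,19); next start ≥ 19 → (21,24); next start ≥ 24 → (28,29); next start ≥ 29 → (30,31).
Selected: (3,4) (5,6) (7,13) (15,16) (18,19) (21,24) (28,29) (30,31)

29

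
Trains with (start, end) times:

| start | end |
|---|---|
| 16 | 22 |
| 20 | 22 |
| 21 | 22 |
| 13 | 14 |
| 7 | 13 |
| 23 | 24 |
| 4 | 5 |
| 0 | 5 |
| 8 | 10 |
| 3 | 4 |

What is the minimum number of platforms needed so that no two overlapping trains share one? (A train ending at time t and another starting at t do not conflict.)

3

The answer is the maximum number of intervals overlapping at any instant.
starts: [0, 3, 4, 7, 8, 13, 16, 20, 21, 23]
ends:   [4, 5, 5, 10, 13, 14, 22, 22, 22, 24]
s0→1 s3→2 e4→1 s4→2 e5→1 e5→0 s7→1 s8→2 e10→1 e13→0 s13→1 e14→0 s16→1 s20→2 s21→3  — peak 3.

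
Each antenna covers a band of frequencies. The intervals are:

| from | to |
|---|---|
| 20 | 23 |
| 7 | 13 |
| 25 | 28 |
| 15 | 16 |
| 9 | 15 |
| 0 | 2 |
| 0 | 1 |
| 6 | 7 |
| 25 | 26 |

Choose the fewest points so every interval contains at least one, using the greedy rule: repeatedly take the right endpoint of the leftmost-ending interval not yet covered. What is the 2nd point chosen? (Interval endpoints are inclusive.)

Process intervals by earliest right end; each time one isn't hit yet, stab at its right endpoint.
Sorted: [0,1] [0,2] [6,7] [7,13] [9,15] [15,16] [20,23] [25,26] [25,28]
{[0,1],[0,2]} hit by 1; {[6,7],[7,13]} hit by 7; {[9,15],[15,16]} hit by 15; {[20,23]} hit by 23; {[25,26],[25,28]} hit by 26.
Points: 1, 7, 15, 23, 26 (5 total).

7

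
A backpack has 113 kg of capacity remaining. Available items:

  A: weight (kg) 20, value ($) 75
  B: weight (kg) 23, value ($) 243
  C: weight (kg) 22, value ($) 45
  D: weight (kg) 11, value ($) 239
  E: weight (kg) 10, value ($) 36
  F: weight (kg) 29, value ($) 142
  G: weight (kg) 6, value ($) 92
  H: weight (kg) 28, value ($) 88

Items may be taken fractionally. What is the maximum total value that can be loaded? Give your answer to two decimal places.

871.00

Ratios (sorted): D 21.73, G 15.33, B 10.57, F 4.90, A 3.75, E 3.60, H 3.14, C 2.05
take D (11 @ 239); take G (6 @ 92); take B (23 @ 243); take F (29 @ 142); take A (20 @ 75); take E (10 @ 36); take 14/28 of H → 44.00. Capacity used 113/113.
Total value = 871.00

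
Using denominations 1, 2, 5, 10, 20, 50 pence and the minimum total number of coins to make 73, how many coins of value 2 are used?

1

73 − 1×50→23 − 1×20→3 − 1×2→1 − 1×1→0
Count of 2: 1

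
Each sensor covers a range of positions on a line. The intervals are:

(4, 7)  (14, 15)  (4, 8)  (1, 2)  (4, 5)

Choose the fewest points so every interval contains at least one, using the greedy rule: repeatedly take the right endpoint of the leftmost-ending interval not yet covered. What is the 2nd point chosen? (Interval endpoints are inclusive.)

5

Sort by right endpoint; whenever an interval is uncovered, place a point at its right end.
By right end: [1,2]  [4,5]  [4,7]  [4,8]  [14,15]
[1,2] uncovered → point at 2; [4,5] uncovered → point at 5; [14,15] uncovered → point at 15.
Points: 2, 5, 15 (3 total).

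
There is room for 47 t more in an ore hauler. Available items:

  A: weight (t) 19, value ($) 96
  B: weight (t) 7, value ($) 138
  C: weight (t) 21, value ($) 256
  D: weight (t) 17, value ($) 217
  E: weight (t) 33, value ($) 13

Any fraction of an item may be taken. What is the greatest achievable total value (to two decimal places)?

621.11

Sort by value per unit weight and fill in that order.
Order: B (138/7=19.71) > D (217/17=12.76) > C (256/21=12.19) > A (96/19=5.05) > E (13/33=0.39)
Fill: take B (7 @ 138) → take D (17 @ 217) → take C (21 @ 256) → take 2/19 of A → 10.11; 47/47 used.
Total value = 621.11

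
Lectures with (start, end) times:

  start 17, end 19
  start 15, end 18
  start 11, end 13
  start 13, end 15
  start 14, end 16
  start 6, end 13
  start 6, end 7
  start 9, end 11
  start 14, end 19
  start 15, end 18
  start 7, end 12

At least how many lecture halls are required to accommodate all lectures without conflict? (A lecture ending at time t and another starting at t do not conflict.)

4

starts: [6, 6, 7, 9, 11, 13, 14, 14, 15, 15, 17]
ends:   [7, 11, 12, 13, 13, 15, 16, 18, 18, 19, 19]
s6→1 s6→2 e7→1 s7→2 s9→3 e11→2 s11→3 e12→2 e13→1 e13→0 s13→1 s14→2 s14→3 e15→2 s15→3 s15→4  — peak 4.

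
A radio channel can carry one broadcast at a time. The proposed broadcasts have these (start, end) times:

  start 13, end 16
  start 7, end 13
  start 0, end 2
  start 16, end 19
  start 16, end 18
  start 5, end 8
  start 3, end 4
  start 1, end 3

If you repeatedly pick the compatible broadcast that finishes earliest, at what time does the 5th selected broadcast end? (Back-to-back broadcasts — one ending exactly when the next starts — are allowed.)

Sorted by end: (0,2)  (1,3)  (3,4)  (5,8)  (7,13)  (13,16)  (16,18)  (16,19)
take (0,2); take (3,4); take (5,8); skip (7,13); take (13,16); take (16,18); skip (16,19).
Selected: (0,2) (3,4) (5,8) (13,16) (16,18)

18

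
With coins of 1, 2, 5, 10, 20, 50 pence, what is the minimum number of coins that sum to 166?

Use the largest denomination that fits, subtract, and repeat.
166 − 3×50→16 − 1×10→6 − 1×5→1 − 1×1→0
Total coins = 3 + 1 + 1 + 1 = 6

6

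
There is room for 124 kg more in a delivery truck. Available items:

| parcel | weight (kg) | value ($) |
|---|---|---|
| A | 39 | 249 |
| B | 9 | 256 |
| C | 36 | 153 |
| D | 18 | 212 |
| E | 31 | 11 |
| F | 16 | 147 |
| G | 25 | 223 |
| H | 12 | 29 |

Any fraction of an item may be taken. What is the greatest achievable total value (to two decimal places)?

Ratios (sorted): B 28.44, D 11.78, F 9.19, G 8.92, A 6.38, C 4.25, H 2.42, E 0.35
take B (9 @ 256); take D (18 @ 212); take F (16 @ 147); take G (25 @ 223); take A (39 @ 249); take 17/36 of C → 72.25. Capacity used 124/124.
Total value = 1159.25

1159.25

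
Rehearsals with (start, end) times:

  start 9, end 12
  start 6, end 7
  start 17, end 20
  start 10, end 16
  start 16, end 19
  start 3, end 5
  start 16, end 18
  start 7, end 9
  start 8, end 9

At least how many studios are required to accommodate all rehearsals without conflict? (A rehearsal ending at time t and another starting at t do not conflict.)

3

starts: [3, 6, 7, 8, 9, 10, 16, 16, 17]
ends:   [5, 7, 9, 9, 12, 16, 18, 19, 20]
s3→1 e5→0 s6→1 e7→0 s7→1 s8→2 e9→1 e9→0 s9→1 s10→2 e12→1 e16→0 s16→1 s16→2 s17→3  — peak 3.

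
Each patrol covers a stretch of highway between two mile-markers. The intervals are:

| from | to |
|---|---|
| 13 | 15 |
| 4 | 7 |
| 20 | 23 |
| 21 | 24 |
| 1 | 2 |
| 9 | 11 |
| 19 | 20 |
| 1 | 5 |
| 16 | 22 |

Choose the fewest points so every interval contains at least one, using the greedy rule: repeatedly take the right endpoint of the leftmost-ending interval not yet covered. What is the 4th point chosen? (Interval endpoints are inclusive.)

15

Sort by right endpoint; whenever an interval is uncovered, place a point at its right end.
By right end: [1,2]  [1,5]  [4,7]  [9,11]  [13,15]  [19,20]  [16,22]  [20,23]  [21,24]
[1,2] uncovered → point at 2; [4,7] uncovered → point at 7; [9,11] uncovered → point at 11; [13,15] uncovered → point at 15; [19,20] uncovered → point at 20; [21,24] uncovered → point at 24.
Points: 2, 7, 11, 15, 20, 24 (6 total).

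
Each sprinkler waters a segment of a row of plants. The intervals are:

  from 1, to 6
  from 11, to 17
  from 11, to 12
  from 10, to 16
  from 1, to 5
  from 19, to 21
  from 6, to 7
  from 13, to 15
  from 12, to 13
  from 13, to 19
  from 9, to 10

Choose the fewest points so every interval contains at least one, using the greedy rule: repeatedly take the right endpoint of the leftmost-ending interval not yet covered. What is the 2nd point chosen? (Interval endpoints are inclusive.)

Process intervals by earliest right end; each time one isn't hit yet, stab at its right endpoint.
Sorted: [1,5] [1,6] [6,7] [9,10] [11,12] [12,13] [13,15] [10,16] [11,17] [13,19] [19,21]
{[1,5],[1,6]} hit by 5; {[6,7]} hit by 7; {[9,10]} hit by 10; {[11,12],[12,13]} hit by 12; {[13,15],[10,16],[11,17],[13,19]} hit by 15; {[19,21]} hit by 21.
Points: 5, 7, 10, 12, 15, 21 (6 total).

7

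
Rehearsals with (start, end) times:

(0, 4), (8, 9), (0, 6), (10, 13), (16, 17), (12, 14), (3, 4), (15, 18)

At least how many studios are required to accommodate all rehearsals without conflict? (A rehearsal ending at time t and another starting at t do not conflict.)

Events (time:±→running): 0:+→1 0:+→2 3:+→3 … peak 3.

3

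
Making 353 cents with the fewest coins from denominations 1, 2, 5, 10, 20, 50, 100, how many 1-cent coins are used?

1

353 = 3×100 + 1×50 + 1×2 + 1×1
Count of 1: 1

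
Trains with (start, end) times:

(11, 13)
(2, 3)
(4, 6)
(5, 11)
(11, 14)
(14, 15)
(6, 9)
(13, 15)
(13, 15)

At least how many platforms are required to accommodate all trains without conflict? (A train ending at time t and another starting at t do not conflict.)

Count concurrent intervals with a sweep; the peak is the room count.
starts: [2, 4, 5, 6, 11, 11, 13, 13, 14]
ends:   [3, 6, 9, 11, 13, 14, 15, 15, 15]
s2→1 e3→0 s4→1 s5→2 e6→1 s6→2 e9→1 e11→0 s11→1 s11→2 e13→1 s13→2 s13→3  — peak 3.

3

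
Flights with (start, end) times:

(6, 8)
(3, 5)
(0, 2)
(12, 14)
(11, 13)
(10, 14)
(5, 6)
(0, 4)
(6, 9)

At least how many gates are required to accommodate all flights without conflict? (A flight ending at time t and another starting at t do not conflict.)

Events (time:±→running): 0:+→1 0:+→2 2:-→1 3:+→2 4:-→1 5:-→0 5:+→1 6:-→0 6:+→1 6:+→2 8:-→1 9:-→0 10:+→1 11:+→2 12:+→3 … peak 3.

3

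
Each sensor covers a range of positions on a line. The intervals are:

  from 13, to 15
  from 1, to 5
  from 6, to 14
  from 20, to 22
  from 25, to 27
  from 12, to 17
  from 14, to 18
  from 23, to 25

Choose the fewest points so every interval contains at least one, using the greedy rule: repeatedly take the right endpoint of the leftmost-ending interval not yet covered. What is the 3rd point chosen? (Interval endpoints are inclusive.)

By right end: [1,5]  [6,14]  [13,15]  [12,17]  [14,18]  [20,22]  [23,25]  [25,27]
[1,5] uncovered → point at 5; [6,14] uncovered → point at 14; [20,22] uncovered → point at 22; [23,25] uncovered → point at 25.
Points: 5, 14, 22, 25 (4 total).

22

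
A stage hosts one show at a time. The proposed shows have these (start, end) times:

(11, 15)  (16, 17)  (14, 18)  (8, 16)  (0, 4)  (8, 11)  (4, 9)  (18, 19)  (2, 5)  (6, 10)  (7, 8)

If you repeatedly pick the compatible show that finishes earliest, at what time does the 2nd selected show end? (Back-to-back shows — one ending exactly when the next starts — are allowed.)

8

Greedy by earliest finish: after sorting by end time, pick each interval compatible with the last pick.
By end time: (0,4), (2,5), (7,8), (4,9), (6,10), (8,11), (11,15), (8,16), (16,17), (14,18), (18,19).
Pick (0,4); next start ≥ 4 → (7,8); next start ≥ 8 → (8,11); next start ≥ 11 → (11,15); next start ≥ 15 → (16,17); next start ≥ 17 → (18,19).
Selected: (0,4) (7,8) (8,11) (11,15) (16,17) (18,19)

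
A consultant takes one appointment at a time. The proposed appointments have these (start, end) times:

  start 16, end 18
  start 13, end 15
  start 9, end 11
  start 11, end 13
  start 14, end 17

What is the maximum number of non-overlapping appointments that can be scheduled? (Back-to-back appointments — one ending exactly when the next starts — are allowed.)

4

By end time: (9,11), (11,13), (13,15), (14,17), (16,18).
Pick (9,11); next start ≥ 11 → (11,13); next start ≥ 13 → (13,15); next start ≥ 15 → (16,18).
Selected 4 appointments.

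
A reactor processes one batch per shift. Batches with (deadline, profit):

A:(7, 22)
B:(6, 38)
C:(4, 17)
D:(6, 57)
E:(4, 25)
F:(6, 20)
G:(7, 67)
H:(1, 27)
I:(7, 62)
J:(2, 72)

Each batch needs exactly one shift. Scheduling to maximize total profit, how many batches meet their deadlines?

7

Sort by profit descending; place each in the latest free slot ≤ its deadline.
Profit order: J=72 G=67 I=62 D=57 B=38 H=27 E=25 A=22 F=20 C=17
Assign: J→slot 2, G→slot 7, I→slot 6, D→slot 5, B→slot 4, H→slot 1, E→slot 3, A skipped, F skipped, C skipped.
Slots: [1:H] [2:J] [3:E] [4:B] [5:D] [6:I] [7:G]
7 of 10 scheduled.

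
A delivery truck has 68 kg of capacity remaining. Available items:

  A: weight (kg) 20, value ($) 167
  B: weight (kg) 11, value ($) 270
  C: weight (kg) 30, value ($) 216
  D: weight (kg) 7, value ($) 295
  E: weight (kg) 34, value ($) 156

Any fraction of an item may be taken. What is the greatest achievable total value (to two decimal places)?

Ratios (sorted): D 42.14, B 24.55, A 8.35, C 7.20, E 4.59
take D (7 @ 295); take B (11 @ 270); take A (20 @ 167); take C (30 @ 216). Capacity used 68/68.
Total value = 948.00

948.00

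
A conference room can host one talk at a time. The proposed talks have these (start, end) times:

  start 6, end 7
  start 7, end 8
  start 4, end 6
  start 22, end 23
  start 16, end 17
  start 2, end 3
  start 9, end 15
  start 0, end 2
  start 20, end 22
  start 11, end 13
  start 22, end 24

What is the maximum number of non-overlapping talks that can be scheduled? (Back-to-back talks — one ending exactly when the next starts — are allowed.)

9

Order by finish time; keep every interval that doesn't clash with the previous kept one.
By end time: (0,2), (2,3), (4,6), (6,7), (7,8), (11,13), (9,15), (16,17), (20,22), (22,23), (22,24).
Pick (0,2); next start ≥ 2 → (2,3); next start ≥ 3 → (4,6); next start ≥ 6 → (6,7); next start ≥ 7 → (7,8); next start ≥ 8 → (11,13); next start ≥ 13 → (16,17); next start ≥ 17 → (20,22); next start ≥ 22 → (22,23).
Selected 9 talks.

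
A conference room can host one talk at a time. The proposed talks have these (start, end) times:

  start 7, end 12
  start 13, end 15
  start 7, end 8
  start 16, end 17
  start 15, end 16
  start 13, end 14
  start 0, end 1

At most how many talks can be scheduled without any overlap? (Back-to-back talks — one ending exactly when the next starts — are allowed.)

Order by finish time; keep every interval that doesn't clash with the previous kept one.
Sorted by end: (0,1)  (7,8)  (7,12)  (13,14)  (13,15)  (15,16)  (16,17)
take (0,1); take (7,8); skip (7,12); take (13,14); take (15,16); take (16,17).
Selected 5 talks.

5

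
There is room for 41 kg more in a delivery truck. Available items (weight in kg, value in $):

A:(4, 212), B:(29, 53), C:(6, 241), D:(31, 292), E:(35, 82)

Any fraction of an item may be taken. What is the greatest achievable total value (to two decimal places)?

745.00

Greedy by value/weight ratio, highest first.
Order: A (212/4=53.00) > C (241/6=40.17) > D (292/31=9.42) > E (82/35=2.34) > B (53/29=1.83)
Fill: take A (4 @ 212) → take C (6 @ 241) → take D (31 @ 292); 41/41 used.
Total value = 745.00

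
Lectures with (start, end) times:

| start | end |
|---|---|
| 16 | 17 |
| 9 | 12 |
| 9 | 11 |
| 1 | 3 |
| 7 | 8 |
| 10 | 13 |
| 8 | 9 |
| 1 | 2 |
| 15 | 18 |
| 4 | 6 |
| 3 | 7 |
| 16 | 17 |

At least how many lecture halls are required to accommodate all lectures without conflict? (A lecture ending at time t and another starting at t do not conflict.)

Count concurrent intervals with a sweep; the peak is the room count.
Events (time:±→running): 1:+→1 1:+→2 2:-→1 3:-→0 3:+→1 4:+→2 6:-→1 7:-→0 7:+→1 8:-→0 8:+→1 9:-→0 9:+→1 9:+→2 10:+→3 … peak 3.

3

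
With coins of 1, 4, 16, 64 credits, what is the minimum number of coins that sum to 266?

8

266 − 4×64→10 − 2×4→2 − 2×1→0
Total coins = 4 + 2 + 2 = 8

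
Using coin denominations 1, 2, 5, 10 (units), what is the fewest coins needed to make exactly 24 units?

4

Use the largest denomination that fits, subtract, and repeat.
24 = 2×10 + 2×2
Total coins = 2 + 2 = 4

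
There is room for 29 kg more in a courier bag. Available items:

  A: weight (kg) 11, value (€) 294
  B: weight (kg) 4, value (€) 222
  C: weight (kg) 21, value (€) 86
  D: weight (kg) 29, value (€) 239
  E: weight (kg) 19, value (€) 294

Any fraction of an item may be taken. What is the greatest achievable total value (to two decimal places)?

Sort by value per unit weight and fill in that order.
Ratios (sorted): B 55.50, A 26.73, E 15.47, D 8.24, C 4.10
take B (4 @ 222); take A (11 @ 294); take 14/19 of E → 216.63. Capacity used 29/29.
Total value = 732.63

732.63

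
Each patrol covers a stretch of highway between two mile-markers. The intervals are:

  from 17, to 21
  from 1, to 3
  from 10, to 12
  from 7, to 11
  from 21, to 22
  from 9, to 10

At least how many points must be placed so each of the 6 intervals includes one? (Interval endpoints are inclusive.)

3

Sort by right endpoint; whenever an interval is uncovered, place a point at its right end.
By right end: [1,3]  [9,10]  [7,11]  [10,12]  [17,21]  [21,22]
[1,3] uncovered → point at 3; [9,10] uncovered → point at 10; [17,21] uncovered → point at 21.
Points: 3, 10, 21 (3 total).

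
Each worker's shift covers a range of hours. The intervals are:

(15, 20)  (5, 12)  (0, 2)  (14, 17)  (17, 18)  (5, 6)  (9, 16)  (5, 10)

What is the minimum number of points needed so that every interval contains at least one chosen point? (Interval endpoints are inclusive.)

Sort by right endpoint; whenever an interval is uncovered, place a point at its right end.
By right end: [0,2]  [5,6]  [5,10]  [5,12]  [9,16]  [14,17]  [17,18]  [15,20]
[0,2] uncovered → point at 2; [5,6] uncovered → point at 6; [9,16] uncovered → point at 16; [17,18] uncovered → point at 18.
Points: 2, 6, 16, 18 (4 total).

4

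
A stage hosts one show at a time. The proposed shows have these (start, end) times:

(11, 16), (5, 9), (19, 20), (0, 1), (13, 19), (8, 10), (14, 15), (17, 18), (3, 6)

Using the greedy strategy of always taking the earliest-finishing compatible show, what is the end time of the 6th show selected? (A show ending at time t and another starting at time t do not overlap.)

20

Sorted by end: (0,1)  (3,6)  (5,9)  (8,10)  (14,15)  (11,16)  (17,18)  (13,19)  (19,20)
take (0,1); take (3,6); take (8,10); take (14,15); take (17,18); skip (13,19); take (19,20).
Selected: (0,1) (3,6) (8,10) (14,15) (17,18) (19,20)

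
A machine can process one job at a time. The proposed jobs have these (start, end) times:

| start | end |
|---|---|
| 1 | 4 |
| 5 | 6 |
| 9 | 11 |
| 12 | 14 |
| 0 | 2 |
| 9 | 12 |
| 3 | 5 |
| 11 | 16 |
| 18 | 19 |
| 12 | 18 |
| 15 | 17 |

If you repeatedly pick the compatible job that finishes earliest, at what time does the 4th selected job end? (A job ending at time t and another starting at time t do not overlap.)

11

By end time: (0,2), (1,4), (3,5), (5,6), (9,11), (9,12), (12,14), (11,16), (15,17), (12,18), (18,19).
Pick (0,2); next start ≥ 2 → (3,5); next start ≥ 5 → (5,6); next start ≥ 6 → (9,11); next start ≥ 11 → (12,14); next start ≥ 14 → (15,17); next start ≥ 17 → (18,19).
Selected: (0,2) (3,5) (5,6) (9,11) (12,14) (15,17) (18,19)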